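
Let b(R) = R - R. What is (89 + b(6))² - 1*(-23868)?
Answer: 31789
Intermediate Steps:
b(R) = 0
(89 + b(6))² - 1*(-23868) = (89 + 0)² - 1*(-23868) = 89² + 23868 = 7921 + 23868 = 31789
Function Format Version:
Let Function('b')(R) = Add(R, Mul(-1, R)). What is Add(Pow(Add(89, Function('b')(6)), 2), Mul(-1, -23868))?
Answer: 31789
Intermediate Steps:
Function('b')(R) = 0
Add(Pow(Add(89, Function('b')(6)), 2), Mul(-1, -23868)) = Add(Pow(Add(89, 0), 2), Mul(-1, -23868)) = Add(Pow(89, 2), 23868) = Add(7921, 23868) = 31789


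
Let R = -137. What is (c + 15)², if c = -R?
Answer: 23104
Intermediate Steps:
c = 137 (c = -1*(-137) = 137)
(c + 15)² = (137 + 15)² = 152² = 23104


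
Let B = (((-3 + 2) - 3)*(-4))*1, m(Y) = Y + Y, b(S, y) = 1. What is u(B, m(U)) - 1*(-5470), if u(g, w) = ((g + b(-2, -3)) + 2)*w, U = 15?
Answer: 6040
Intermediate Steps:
m(Y) = 2*Y
B = 16 (B = ((-1 - 3)*(-4))*1 = -4*(-4)*1 = 16*1 = 16)
u(g, w) = w*(3 + g) (u(g, w) = ((g + 1) + 2)*w = ((1 + g) + 2)*w = (3 + g)*w = w*(3 + g))
u(B, m(U)) - 1*(-5470) = (2*15)*(3 + 16) - 1*(-5470) = 30*19 + 5470 = 570 + 5470 = 6040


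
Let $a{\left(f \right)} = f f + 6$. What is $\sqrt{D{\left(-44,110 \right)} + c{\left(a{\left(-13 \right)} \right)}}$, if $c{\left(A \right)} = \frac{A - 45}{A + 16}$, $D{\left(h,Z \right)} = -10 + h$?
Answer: $\frac{2 i \sqrt{486286}}{191} \approx 7.302 i$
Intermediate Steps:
$a{\left(f \right)} = 6 + f^{2}$ ($a{\left(f \right)} = f^{2} + 6 = 6 + f^{2}$)
$c{\left(A \right)} = \frac{-45 + A}{16 + A}$
$\sqrt{D{\left(-44,110 \right)} + c{\left(a{\left(-13 \right)} \right)}} = \sqrt{\left(-10 - 44\right) + \frac{-45 + \left(6 + \left(-13\right)^{2}\right)}{16 + \left(6 + \left(-13\right)^{2}\right)}} = \sqrt{-54 + \frac{-45 + \left(6 + 169\right)}{16 + \left(6 + 169\right)}} = \sqrt{-54 + \frac{-45 + 175}{16 + 175}} = \sqrt{-54 + \frac{1}{191} \cdot 130} = \sqrt{-54 + \frac{130}{191}} = \sqrt{- \frac{10184}{191}} = \frac{2 i \sqrt{486286}}{191}$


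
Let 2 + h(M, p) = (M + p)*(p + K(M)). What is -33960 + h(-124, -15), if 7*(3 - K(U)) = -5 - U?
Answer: -29931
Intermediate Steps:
K(U) = 26/7 + U/7 (K(U) = 3 - (-5 - U)/7 = 3 + (5/7 + U/7) = 26/7 + U/7)
h(M, p) = -2 + (M + p)*(26/7 + p + M/7) (h(M, p) = -2 + (M + p)*(p + (26/7 + M/7)) = -2 + (M + p)*(26/7 + p + M/7))
-33960 + h(-124, -15) = -33960 + (-2 + (-15)² - 124*(-15) + (⅐)*(-124)*(26 - 124) + (⅐)*(-15)*(26 - 124)) = -33960 + (-2 + 225 + 1860 + (⅐)*(-124)*(-98) + (⅐)*(-15)*(-98)) = -33960 + (-2 + 225 + 1860 + 1736 + 210) = -33960 + 4029 = -29931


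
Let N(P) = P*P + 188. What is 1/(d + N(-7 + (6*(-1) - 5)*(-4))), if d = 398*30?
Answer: 1/13497 ≈ 7.4091e-5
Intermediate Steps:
d = 11940
N(P) = 188 + P² (N(P) = P² + 188 = 188 + P²)
1/(d + N(-7 + (6*(-1) - 5)*(-4))) = 1/(11940 + (188 + (-7 + (6*(-1) - 5)*(-4))²)) = 1/(11940 + (188 + (-7 + (-6 - 5)*(-4))²)) = 1/(11940 + (188 + (-7 - 11*(-4))²)) = 1/(11940 + (188 + (-7 + 44)²)) = 1/(11940 + (188 + 37²)) = 1/(11940 + (188 + 1369)) = 1/(11940 + 1557) = 1/13497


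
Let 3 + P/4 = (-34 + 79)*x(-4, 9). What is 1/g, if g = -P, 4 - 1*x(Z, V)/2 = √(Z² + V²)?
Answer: 119/877668 + 5*√97/146278 ≈ 0.00047224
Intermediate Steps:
x(Z, V) = 8 - 2*√(V² + Z²) (x(Z, V) = 8 - 2*√(Z² + V²) = 8 - 2*√(V² + Z²))
P = 1428 - 360*√97 (P = -12 + 4*((-34 + 79)*(8 - 2*√(9² + (-4)²))) = -12 + 4*(45*(8 - 2*√(81 + 16))) = -12 + 4*(45*(8 - 2*√97)) = -12 + 4*(360 - 90*√97) = -12 + (1440 - 360*√97) = 1428 - 360*√97 ≈ -2117.6)
g = -1428 + 360*√97 (g = -(1428 - 360*√97) = -1428 + 360*√97 ≈ 2117.6)
1/g = 1/(-1428 + 360*√97)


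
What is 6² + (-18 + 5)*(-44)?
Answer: 608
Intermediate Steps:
6² + (-18 + 5)*(-44) = 36 - 13*(-44) = 36 + 572 = 608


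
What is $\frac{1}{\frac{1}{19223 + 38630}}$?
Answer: $57853$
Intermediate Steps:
$\frac{1}{\frac{1}{19223 + 38630}} = \frac{1}{\frac{1}{57853}} = 57853$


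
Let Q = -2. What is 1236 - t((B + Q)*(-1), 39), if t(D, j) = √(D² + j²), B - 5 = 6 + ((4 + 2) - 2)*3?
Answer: 1236 - 3*√218 ≈ 1191.7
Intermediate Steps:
B = 23 (B = 5 + (6 + ((4 + 2) - 2)*3) = 5 + (6 + (6 - 2)*3) = 5 + (6 + 4*3) = 5 + (6 + 12) = 5 + 18 = 23)
1236 - t((B + Q)*(-1), 39) = 1236 - √(((23 - 2)*(-1))² + 39²) = 1236 - √((21*(-1))² + 1521) = 1236 - √((-21)² + 1521) = 1236 - √(441 + 1521) = 1236 - √1962 = 1236 - 3*√218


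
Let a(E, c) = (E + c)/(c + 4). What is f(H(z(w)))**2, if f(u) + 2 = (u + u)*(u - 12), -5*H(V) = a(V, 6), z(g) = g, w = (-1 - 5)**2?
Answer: 149621824/390625 ≈ 383.03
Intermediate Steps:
w = 36 (w = (-6)**2 = 36)
a(E, c) = (E + c)/(4 + c)
H(V) = -3/25 - V/50 (H(V) = -(V + 6)/(5*(4 + 6)) = -(6 + V)/(5*10) = -(6 + V)/50 = -(3/5 + V/10)/5 = -3/25 - V/50)
f(u) = -2 + 2*u*(-12 + u) (f(u) = -2 + (u + u)*(u - 12) = -2 + (2*u)*(-12 + u) = -2 + 2*u*(-12 + u))
f(H(z(w)))**2 = (-2 - 24*(-3/25 - 1/50*36) + 2*(-3/25 - 1/50*36)**2)**2 = (-2 - 24*(-3/25 - 18/25) + 2*(-3/25 - 18/25)**2)**2 = (-2 - 24*(-21/25) + 2*(-21/25)**2)**2 = (-2 + 504/25 + 2*(441/625))**2 = (-2 + 504/25 + 882/625)**2 = (12232/625)**2 = 149621824/390625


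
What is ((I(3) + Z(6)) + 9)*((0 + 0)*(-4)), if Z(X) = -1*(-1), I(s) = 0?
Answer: 0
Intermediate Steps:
Z(X) = 1
((I(3) + Z(6)) + 9)*((0 + 0)*(-4)) = ((0 + 1) + 9)*((0 + 0)*(-4)) = (1 + 9)*(0*(-4)) = 10*0 = 0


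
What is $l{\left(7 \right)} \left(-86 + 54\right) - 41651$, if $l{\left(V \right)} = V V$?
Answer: $-43219$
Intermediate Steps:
$l{\left(V \right)} = V^{2}$
$l{\left(7 \right)} \left(-86 + 54\right) - 41651 = 7^{2} \left(-86 + 54\right) - 41651 = 49 \left(-32\right) - 41651 = -1568 - 41651 = -43219$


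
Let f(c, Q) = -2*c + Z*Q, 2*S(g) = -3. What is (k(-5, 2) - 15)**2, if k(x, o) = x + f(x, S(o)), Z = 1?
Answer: 529/4 ≈ 132.25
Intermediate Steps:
S(g) = -3/2 (S(g) = (1/2)*(-3) = -3/2)
f(c, Q) = Q - 2*c (f(c, Q) = -2*c + 1*Q = -2*c + Q = Q - 2*c)
k(x, o) = -3/2 - x (k(x, o) = x + (-3/2 - 2*x) = -3/2 - x)
(k(-5, 2) - 15)**2 = ((-3/2 - 1*(-5)) - 15)**2 = ((-3/2 + 5) - 15)**2 = (7/2 - 15)**2 = (-23/2)**2 = 529/4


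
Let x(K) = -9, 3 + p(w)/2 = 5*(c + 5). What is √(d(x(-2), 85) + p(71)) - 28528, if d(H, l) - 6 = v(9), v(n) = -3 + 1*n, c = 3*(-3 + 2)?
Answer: -28528 + √26 ≈ -28523.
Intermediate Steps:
c = -3 (c = 3*(-1) = -3)
p(w) = 14 (p(w) = -6 + 2*(5*(-3 + 5)) = -6 + 2*(5*2) = -6 + 2*10 = -6 + 20 = 14)
v(n) = -3 + n
d(H, l) = 12 (d(H, l) = 6 + (-3 + 9) = 6 + 6 = 12)
√(d(x(-2), 85) + p(71)) - 28528 = √(12 + 14) - 28528 = √26 - 28528 = -28528 + √26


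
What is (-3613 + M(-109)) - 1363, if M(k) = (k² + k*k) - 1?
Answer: 18785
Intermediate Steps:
M(k) = -1 + 2*k² (M(k) = (k² + k²) - 1 = 2*k² - 1 = -1 + 2*k²)
(-3613 + M(-109)) - 1363 = (-3613 + (-1 + 2*(-109)²)) - 1363 = (-3613 + (-1 + 2*11881)) - 1363 = (-3613 + (-1 + 23762)) - 1363 = (-3613 + 23761) - 1363 = 20148 - 1363 = 18785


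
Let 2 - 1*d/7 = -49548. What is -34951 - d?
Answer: -381801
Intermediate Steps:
d = 346850 (d = 14 - 7*(-49548) = 14 + 346836 = 346850)
-34951 - d = -34951 - 1*346850 = -34951 - 346850 = -381801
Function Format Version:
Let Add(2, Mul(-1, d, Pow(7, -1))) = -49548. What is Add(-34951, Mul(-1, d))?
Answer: -381801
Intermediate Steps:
d = 346850 (d = Add(14, Mul(-7, -49548)) = Add(14, 346836) = 346850)
Add(-34951, Mul(-1, d)) = Add(-34951, Mul(-1, 346850)) = Add(-34951, -346850) = -381801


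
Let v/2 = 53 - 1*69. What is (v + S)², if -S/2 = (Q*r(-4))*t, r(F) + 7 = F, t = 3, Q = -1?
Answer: 9604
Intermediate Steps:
r(F) = -7 + F
S = -66 (S = -2*(-(-7 - 4))*3 = -2*(-1*(-11))*3 = -22*3 = -2*33 = -66)
v = -32 (v = 2*(53 - 1*69) = 2*(53 - 69) = 2*(-16) = -32)
(v + S)² = (-32 - 66)² = (-98)² = 9604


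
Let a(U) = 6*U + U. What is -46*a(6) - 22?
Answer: -1954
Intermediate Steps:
a(U) = 7*U
-46*a(6) - 22 = -322*6 - 22 = -46*42 - 22 = -1932 - 22 = -1954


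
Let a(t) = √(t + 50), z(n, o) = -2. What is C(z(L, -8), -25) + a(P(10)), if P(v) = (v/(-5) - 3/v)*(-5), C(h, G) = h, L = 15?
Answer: -2 + √246/2 ≈ 5.8422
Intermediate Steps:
P(v) = v + 15/v (P(v) = (v*(-⅕) - 3/v)*(-5) = (-v/5 - 3/v)*(-5) = (-3/v - v/5)*(-5) = v + 15/v)
a(t) = √(50 + t)
C(z(L, -8), -25) + a(P(10)) = -2 + √(50 + (10 + 15/10)) = -2 + √(50 + (10 + 15*(⅒))) = -2 + √(50 + (10 + 3/2)) = -2 + √(50 + 23/2) = -2 + √(123/2) = -2 + √246/2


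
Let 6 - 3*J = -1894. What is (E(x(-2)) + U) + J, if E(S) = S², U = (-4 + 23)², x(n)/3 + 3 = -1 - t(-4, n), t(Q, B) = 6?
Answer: 5683/3 ≈ 1894.3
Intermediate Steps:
J = 1900/3 (J = 2 - ⅓*(-1894) = 2 + 1894/3 = 1900/3 ≈ 633.33)
x(n) = -30 (x(n) = -9 + 3*(-1 - 1*6) = -9 + 3*(-1 - 6) = -9 + 3*(-7) = -9 - 21 = -30)
U = 361 (U = 19² = 361)
(E(x(-2)) + U) + J = ((-30)² + 361) + 1900/3 = (900 + 361) + 1900/3 = 1261 + 1900/3 = 5683/3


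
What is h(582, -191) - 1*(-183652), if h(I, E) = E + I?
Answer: 184043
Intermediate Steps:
h(582, -191) - 1*(-183652) = (-191 + 582) - 1*(-183652) = 391 + 183652 = 184043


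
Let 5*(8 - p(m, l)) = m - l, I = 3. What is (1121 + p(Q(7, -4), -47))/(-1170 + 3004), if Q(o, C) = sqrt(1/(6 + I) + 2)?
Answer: 2799/4585 - sqrt(19)/27510 ≈ 0.61031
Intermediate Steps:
Q(o, C) = sqrt(19)/3 (Q(o, C) = sqrt(1/(6 + 3) + 2) = sqrt(1/9 + 2) = sqrt(19/9) = sqrt(19)/3)
p(m, l) = 8 - m/5 + l/5 (p(m, l) = 8 - (m - l)/5 = 8 + (-m/5 + l/5) = 8 - m/5 + l/5)
(1121 + p(Q(7, -4), -47))/(-1170 + 3004) = (1121 + (8 - sqrt(19)/15 + (1/5)*(-47)))/(-1170 + 3004) = (1121 + (8 - sqrt(19)/15 - 47/5))/1834 = (1121 + (-7/5 - sqrt(19)/15))*(1/1834) = (5598/5 - sqrt(19)/15)*(1/1834) = 2799/4585 - sqrt(19)/27510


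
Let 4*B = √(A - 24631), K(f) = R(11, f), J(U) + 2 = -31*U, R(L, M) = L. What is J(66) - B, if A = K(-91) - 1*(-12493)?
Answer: -2048 - I*√12127/4 ≈ -2048.0 - 27.531*I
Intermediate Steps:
J(U) = -2 - 31*U
K(f) = 11
A = 12504 (A = 11 - 1*(-12493) = 11 + 12493 = 12504)
B = I*√12127/4 (B = √(12504 - 24631)/4 = √(-12127)/4 = (I*√12127)/4 = I*√12127/4 ≈ 27.531*I)
J(66) - B = (-2 - 31*66) - I*√12127/4 = (-2 - 2046) - I*√12127/4 = -2048 - I*√12127/4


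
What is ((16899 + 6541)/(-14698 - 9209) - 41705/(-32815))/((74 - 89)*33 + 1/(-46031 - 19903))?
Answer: -1001571899526/1706950263920057 ≈ -0.00058676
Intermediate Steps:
((16899 + 6541)/(-14698 - 9209) - 41705/(-32815))/((74 - 89)*33 + 1/(-46031 - 19903)) = (23440/(-23907) - 41705*(-1/32815))/(-15*33 + 1/(-65934)) = (23440*(-1/23907) + 8341/6563)/(-495 - 1/65934) = (-23440/23907 + 8341/6563)/(-32637331/65934) = (45571567/156901641)*(-65934/32637331) = -1001571899526/1706950263920057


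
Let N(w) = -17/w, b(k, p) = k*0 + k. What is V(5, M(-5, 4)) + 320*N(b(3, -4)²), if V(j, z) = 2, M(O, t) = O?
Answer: -5422/9 ≈ -602.44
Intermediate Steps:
b(k, p) = k (b(k, p) = 0 + k = k)
V(5, M(-5, 4)) + 320*N(b(3, -4)²) = 2 + 320*(-17/(3²)) = 2 + 320*(-17/9) = 2 - 5440/9 = -5422/9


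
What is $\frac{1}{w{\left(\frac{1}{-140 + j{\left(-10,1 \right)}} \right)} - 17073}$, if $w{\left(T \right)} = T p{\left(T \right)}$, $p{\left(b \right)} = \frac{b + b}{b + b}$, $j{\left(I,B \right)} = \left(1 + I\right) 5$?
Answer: $- \frac{185}{3158506} \approx -5.8572 \cdot 10^{-5}$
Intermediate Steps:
$j{\left(I,B \right)} = 5 + 5 I$
$p{\left(b \right)} = 1$ ($p{\left(b \right)} = \frac{2 b}{2 b} = 2 b \frac{1}{2 b} = 1$)
$w{\left(T \right)} = T$ ($w{\left(T \right)} = T 1 = T$)
$\frac{1}{w{\left(\frac{1}{-140 + j{\left(-10,1 \right)}} \right)} - 17073} = \frac{1}{\frac{1}{-140 + \left(5 + 5 \left(-10\right)\right)} - 17073} = \frac{1}{\frac{1}{-140 + \left(5 - 50\right)} - 17073} = \frac{1}{\frac{1}{-140 - 45} - 17073} = \frac{1}{\frac{1}{-185} - 17073} = \frac{1}{- \frac{1}{185} - 17073} = \frac{1}{- \frac{3158506}{185}} = - \frac{185}{3158506}$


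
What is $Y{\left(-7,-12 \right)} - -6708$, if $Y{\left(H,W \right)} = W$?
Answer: $6696$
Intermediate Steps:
$Y{\left(-7,-12 \right)} - -6708 = -12 - -6708 = -12 + 6708 = 6696$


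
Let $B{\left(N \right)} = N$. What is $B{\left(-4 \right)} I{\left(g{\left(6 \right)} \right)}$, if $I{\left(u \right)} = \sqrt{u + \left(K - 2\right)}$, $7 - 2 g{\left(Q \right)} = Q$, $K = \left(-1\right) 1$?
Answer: $- 2 i \sqrt{10} \approx - 6.3246 i$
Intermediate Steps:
$K = -1$
$g{\left(Q \right)} = \frac{7}{2} - \frac{Q}{2}$
$I{\left(u \right)} = \sqrt{-3 + u}$ ($I{\left(u \right)} = \sqrt{u - 3} = \sqrt{-3 + u}$)
$B{\left(-4 \right)} I{\left(g{\left(6 \right)} \right)} = - 4 \sqrt{-3 + \left(\frac{7}{2} - 3\right)} = - 4 \sqrt{-3 + \frac{1}{2}} = - 4 \sqrt{- \frac{5}{2}} = - 4 \frac{i \sqrt{10}}{2} = - 2 i \sqrt{10}$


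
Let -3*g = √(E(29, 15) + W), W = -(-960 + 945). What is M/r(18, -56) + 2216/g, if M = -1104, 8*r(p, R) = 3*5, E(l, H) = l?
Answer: -2944/5 - 3324*√11/11 ≈ -1591.0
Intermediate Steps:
r(p, R) = 15/8 (r(p, R) = (3*5)/8 = (⅛)*15 = 15/8)
W = 15 (W = -1*(-15) = 15)
g = -2*√11/3 (g = -√(29 + 15)/3 = -2*√11/3 ≈ -2.2111)
M/r(18, -56) + 2216/g = -1104/15/8 + 2216/((-2*√11/3)) = -1104*8/15 + 2216*(-3*√11/22) = -2944/5 - 3324*√11/11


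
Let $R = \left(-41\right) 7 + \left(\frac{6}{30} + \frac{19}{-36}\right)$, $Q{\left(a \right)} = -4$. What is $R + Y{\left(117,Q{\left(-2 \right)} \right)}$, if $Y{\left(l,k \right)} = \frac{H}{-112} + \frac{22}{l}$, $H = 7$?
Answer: $- \frac{896071}{3120} \approx -287.2$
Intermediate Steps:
$Y{\left(l,k \right)} = - \frac{1}{16} + \frac{22}{l}$ ($Y{\left(l,k \right)} = \frac{7}{-112} + \frac{22}{l} = 7 \left(- \frac{1}{112}\right) + \frac{22}{l} = - \frac{1}{16} + \frac{22}{l}$)
$R = - \frac{51719}{180}$ ($R = -287 + \left(6 \cdot \frac{1}{30} + 19 \left(- \frac{1}{36}\right)\right) = -287 + \left(\frac{1}{5} - \frac{19}{36}\right) = -287 - \frac{59}{180} = - \frac{51719}{180} \approx -287.33$)
$R + Y{\left(117,Q{\left(-2 \right)} \right)} = - \frac{51719}{180} + \frac{352 - 117}{16 \cdot 117} = - \frac{51719}{180} + \frac{1}{16} \cdot \frac{1}{117} \left(352 - 117\right) = - \frac{51719}{180} + \frac{1}{16} \cdot \frac{1}{117} \cdot 235 = - \frac{51719}{180} + \frac{235}{1872} = - \frac{896071}{3120}$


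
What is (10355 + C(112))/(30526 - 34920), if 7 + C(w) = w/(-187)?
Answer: -967482/410839 ≈ -2.3549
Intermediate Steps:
C(w) = -7 - w/187 (C(w) = -7 + w/(-187) = -7 + w*(-1/187) = -7 - w/187)
(10355 + C(112))/(30526 - 34920) = (10355 + (-7 - 1/187*112))/(30526 - 34920) = (10355 + (-7 - 112/187))/(-4394) = (10355 - 1421/187)*(-1/4394) = (1934964/187)*(-1/4394) = -967482/410839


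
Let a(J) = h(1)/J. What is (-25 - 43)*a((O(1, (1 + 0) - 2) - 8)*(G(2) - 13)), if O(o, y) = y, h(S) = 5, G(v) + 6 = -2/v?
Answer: -17/9 ≈ -1.8889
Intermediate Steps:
G(v) = -6 - 2/v
a(J) = 5/J
(-25 - 43)*a((O(1, (1 + 0) - 2) - 8)*(G(2) - 13)) = (-25 - 43)*(5/(((((1 + 0) - 2) - 8)*((-6 - 2/2) - 13)))) = -340/(((1 - 2) - 8)*((-6 - 2*½) - 13)) = -340/((-1 - 8)*((-6 - 1) - 13)) = -340/((-9*(-7 - 13))) = -340/((-9*(-20))) = -340/180 = -68*1/36 = -17/9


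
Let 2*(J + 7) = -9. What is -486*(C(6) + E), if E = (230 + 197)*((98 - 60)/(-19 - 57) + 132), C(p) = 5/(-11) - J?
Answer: -300239622/11 ≈ -2.7294e+7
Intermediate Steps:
J = -23/2 (J = -7 + (½)*(-9) = -7 - 9/2 = -23/2 ≈ -11.500)
C(p) = 243/22 (C(p) = 5/(-11) - 1*(-23/2) = 5*(-1/11) + 23/2 = -5/11 + 23/2 = 243/22)
E = 112301/2 (E = 427*(38/(-76) + 132) = 427*(38*(-1/76) + 132) = 427*(-½ + 132) = 427*(263/2) = 112301/2 ≈ 56151.)
-486*(C(6) + E) = -486*(243/22 + 112301/2) = -486*617777/11 = -300239622/11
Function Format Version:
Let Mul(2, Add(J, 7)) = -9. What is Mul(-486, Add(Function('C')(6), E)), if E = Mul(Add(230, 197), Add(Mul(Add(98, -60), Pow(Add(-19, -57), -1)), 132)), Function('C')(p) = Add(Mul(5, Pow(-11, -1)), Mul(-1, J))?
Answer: Rational(-300239622, 11) ≈ -2.7294e+7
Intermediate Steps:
J = Rational(-23, 2) (J = Add(-7, Mul(Rational(1, 2), -9)) = Add(-7, Rational(-9, 2)) = Rational(-23, 2) ≈ -11.500)
Function('C')(p) = Rational(243, 22) (Function('C')(p) = Add(Mul(5, Pow(-11, -1)), Mul(-1, Rational(-23, 2))) = Add(Mul(5, Rational(-1, 11)), Rational(23, 2)) = Add(Rational(-5, 11), Rational(23, 2)) = Rational(243, 22))
E = Rational(112301, 2) (E = Mul(427, Add(Mul(38, Pow(-76, -1)), 132)) = Mul(427, Add(Mul(38, Rational(-1, 76)), 132)) = Mul(427, Add(Rational(-1, 2), 132)) = Mul(427, Rational(263, 2)) = Rational(112301, 2) ≈ 56151.)
Mul(-486, Add(Function('C')(6), E)) = Mul(-486, Add(Rational(243, 22), Rational(112301, 2))) = Mul(-486, Rational(617777, 11)) = Rational(-300239622, 11)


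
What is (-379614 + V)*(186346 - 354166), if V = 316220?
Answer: 10638781080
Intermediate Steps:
(-379614 + V)*(186346 - 354166) = (-379614 + 316220)*(186346 - 354166) = -63394*(-167820) = 10638781080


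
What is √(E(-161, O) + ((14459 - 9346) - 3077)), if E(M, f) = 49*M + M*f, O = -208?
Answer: √27635 ≈ 166.24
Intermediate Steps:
√(E(-161, O) + ((14459 - 9346) - 3077)) = √(-161*(49 - 208) + ((14459 - 9346) - 3077)) = √(-161*(-159) + (5113 - 3077)) = √(25599 + 2036) = √27635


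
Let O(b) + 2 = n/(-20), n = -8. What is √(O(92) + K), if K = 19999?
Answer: √499935/5 ≈ 141.41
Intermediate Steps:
O(b) = -8/5 (O(b) = -2 - 8/(-20) = -2 - 8*(-1/20) = -2 + ⅖ = -8/5)
√(O(92) + K) = √(-8/5 + 19999) = √(99987/5) = √499935/5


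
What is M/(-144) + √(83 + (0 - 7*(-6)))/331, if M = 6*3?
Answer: -⅛ + 5*√5/331 ≈ -0.091223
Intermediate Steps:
M = 18
M/(-144) + √(83 + (0 - 7*(-6)))/331 = 18/(-144) + √(83 + (0 - 7*(-6)))/331 = 18*(-1/144) + √(83 + (0 + 42))*(1/331) = -⅛ + √(83 + 42)*(1/331) = -⅛ + √125*(1/331) = -⅛ + (5*√5)*(1/331) = -⅛ + 5*√5/331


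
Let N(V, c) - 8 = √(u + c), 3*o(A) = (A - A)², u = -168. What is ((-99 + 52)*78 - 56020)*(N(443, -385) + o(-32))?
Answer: -477488 - 59686*I*√553 ≈ -4.7749e+5 - 1.4036e+6*I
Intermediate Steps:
o(A) = 0 (o(A) = (A - A)²/3 = (⅓)*0² = (⅓)*0 = 0)
N(V, c) = 8 + √(-168 + c)
((-99 + 52)*78 - 56020)*(N(443, -385) + o(-32)) = ((-99 + 52)*78 - 56020)*((8 + √(-168 - 385)) + 0) = (-47*78 - 56020)*((8 + √(-553)) + 0) = (-3666 - 56020)*((8 + I*√553) + 0) = -59686*(8 + I*√553) = -477488 - 59686*I*√553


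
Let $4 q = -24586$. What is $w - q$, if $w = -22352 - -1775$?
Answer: $- \frac{28861}{2} \approx -14431.0$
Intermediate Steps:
$q = - \frac{12293}{2}$ ($q = \frac{1}{4} \left(-24586\right) = - \frac{12293}{2} \approx -6146.5$)
$w = -20577$ ($w = -22352 + 1775 = -20577$)
$w - q = -20577 - - \frac{12293}{2} = -20577 + \frac{12293}{2} = - \frac{28861}{2}$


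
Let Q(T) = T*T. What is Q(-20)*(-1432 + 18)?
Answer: -565600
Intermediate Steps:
Q(T) = T²
Q(-20)*(-1432 + 18) = (-20)²*(-1432 + 18) = 400*(-1414) = -565600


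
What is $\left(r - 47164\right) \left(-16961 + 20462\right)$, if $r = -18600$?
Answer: $-230239764$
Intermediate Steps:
$\left(r - 47164\right) \left(-16961 + 20462\right) = \left(-18600 - 47164\right) \left(-16961 + 20462\right) = \left(-65764\right) 3501 = -230239764$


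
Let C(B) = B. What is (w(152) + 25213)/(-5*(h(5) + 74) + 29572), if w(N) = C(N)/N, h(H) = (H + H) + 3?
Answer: 25214/29137 ≈ 0.86536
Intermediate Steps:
h(H) = 3 + 2*H (h(H) = 2*H + 3 = 3 + 2*H)
w(N) = 1 (w(N) = N/N = 1)
(w(152) + 25213)/(-5*(h(5) + 74) + 29572) = (1 + 25213)/(-5*((3 + 2*5) + 74) + 29572) = 25214/(-5*((3 + 10) + 74) + 29572) = 25214/(-5*(13 + 74) + 29572) = 25214/(-5*87 + 29572) = 25214/(-435 + 29572) = 25214/29137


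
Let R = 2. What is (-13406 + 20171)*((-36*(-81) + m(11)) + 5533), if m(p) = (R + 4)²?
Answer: 57401025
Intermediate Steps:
m(p) = 36 (m(p) = (2 + 4)² = 6² = 36)
(-13406 + 20171)*((-36*(-81) + m(11)) + 5533) = (-13406 + 20171)*((-36*(-81) + 36) + 5533) = 6765*((2916 + 36) + 5533) = 6765*(2952 + 5533) = 6765*8485 = 57401025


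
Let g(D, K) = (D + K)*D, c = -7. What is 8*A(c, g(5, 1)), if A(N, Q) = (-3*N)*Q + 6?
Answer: 5088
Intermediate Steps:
g(D, K) = D*(D + K)
A(N, Q) = 6 - 3*N*Q (A(N, Q) = -3*N*Q + 6 = 6 - 3*N*Q)
8*A(c, g(5, 1)) = 8*(6 - 3*(-7)*5*(5 + 1)) = 8*(6 - 3*(-7)*5*6) = 8*(6 - 3*(-7)*30) = 8*(6 + 630) = 8*636 = 5088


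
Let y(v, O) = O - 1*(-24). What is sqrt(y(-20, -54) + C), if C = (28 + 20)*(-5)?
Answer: 3*I*sqrt(30) ≈ 16.432*I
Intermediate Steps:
y(v, O) = 24 + O (y(v, O) = O + 24 = 24 + O)
C = -240 (C = 48*(-5) = -240)
sqrt(y(-20, -54) + C) = sqrt((24 - 54) - 240) = sqrt(-30 - 240) = sqrt(-270) = 3*I*sqrt(30)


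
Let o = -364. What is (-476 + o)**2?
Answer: 705600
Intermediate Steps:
(-476 + o)**2 = (-476 - 364)**2 = (-840)**2 = 705600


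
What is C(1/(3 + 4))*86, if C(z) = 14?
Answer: 1204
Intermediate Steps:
C(1/(3 + 4))*86 = 14*86 = 1204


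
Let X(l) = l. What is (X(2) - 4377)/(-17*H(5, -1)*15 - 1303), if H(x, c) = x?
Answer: 4375/2578 ≈ 1.6971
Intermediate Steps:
(X(2) - 4377)/(-17*H(5, -1)*15 - 1303) = (2 - 4377)/(-17*5*15 - 1303) = -4375/(-85*15 - 1303) = -4375/(-1275 - 1303) = -4375/(-2578) = -4375*(-1/2578) = 4375/2578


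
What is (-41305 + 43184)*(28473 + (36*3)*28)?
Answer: 59182863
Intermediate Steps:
(-41305 + 43184)*(28473 + (36*3)*28) = 1879*(28473 + 108*28) = 1879*(28473 + 3024) = 1879*31497 = 59182863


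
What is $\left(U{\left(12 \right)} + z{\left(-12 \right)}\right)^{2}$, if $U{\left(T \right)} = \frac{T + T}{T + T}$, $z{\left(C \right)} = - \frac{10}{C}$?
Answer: $\frac{121}{36} \approx 3.3611$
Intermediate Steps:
$U{\left(T \right)} = 1$ ($U{\left(T \right)} = \frac{2 T}{2 T} = 2 T \frac{1}{2 T} = 1$)
$\left(U{\left(12 \right)} + z{\left(-12 \right)}\right)^{2} = \left(1 - \frac{10}{-12}\right)^{2} = \left(1 - - \frac{5}{6}\right)^{2} = \left(1 + \frac{5}{6}\right)^{2} = \left(\frac{11}{6}\right)^{2} = \frac{121}{36}$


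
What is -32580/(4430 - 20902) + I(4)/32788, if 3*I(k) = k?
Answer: 200297813/101265738 ≈ 1.9779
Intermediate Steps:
I(k) = k/3
-32580/(4430 - 20902) + I(4)/32788 = -32580/(4430 - 20902) + ((⅓)*4)/32788 = -32580/(-16472) + (4/3)*(1/32788) = -32580*(-1/16472) + 1/24591 = 8145/4118 + 1/24591 = 200297813/101265738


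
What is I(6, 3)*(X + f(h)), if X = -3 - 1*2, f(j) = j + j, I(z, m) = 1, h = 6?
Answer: 7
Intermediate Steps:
f(j) = 2*j
X = -5 (X = -3 - 2 = -5)
I(6, 3)*(X + f(h)) = 1*(-5 + 2*6) = 1*(-5 + 12) = 1*7 = 7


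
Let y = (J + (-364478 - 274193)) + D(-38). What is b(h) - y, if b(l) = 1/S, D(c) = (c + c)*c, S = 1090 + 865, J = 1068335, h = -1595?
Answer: -845639159/1955 ≈ -4.3255e+5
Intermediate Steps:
S = 1955
D(c) = 2*c² (D(c) = (2*c)*c = 2*c²)
b(l) = 1/1955
y = 432552 (y = (1068335 + (-364478 - 274193)) + 2*(-38)² = (1068335 - 638671) + 2*1444 = 429664 + 2888 = 432552)
b(h) - y = 1/1955 - 1*432552 = 1/1955 - 432552 = -845639159/1955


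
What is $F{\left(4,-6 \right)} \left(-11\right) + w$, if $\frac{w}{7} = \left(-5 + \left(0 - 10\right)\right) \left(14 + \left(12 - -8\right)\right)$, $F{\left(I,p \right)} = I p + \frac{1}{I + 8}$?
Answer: $- \frac{39683}{12} \approx -3306.9$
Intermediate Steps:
$F{\left(I,p \right)} = \frac{1}{8 + I} + I p$ ($F{\left(I,p \right)} = I p + \frac{1}{8 + I} = \frac{1}{8 + I} + I p$)
$w = -3570$ ($w = 7 \left(-5 + \left(0 - 10\right)\right) \left(14 + \left(12 - -8\right)\right) = 7 \left(-5 - 10\right) \left(14 + \left(12 + 8\right)\right) = 7 \left(- 15 \left(14 + 20\right)\right) = 7 \left(\left(-15\right) 34\right) = 7 \left(-510\right) = -3570$)
$F{\left(4,-6 \right)} \left(-11\right) + w = \frac{1 - 6 \cdot 4^{2} + 8 \cdot 4 \left(-6\right)}{8 + 4} \left(-11\right) - 3570 = \frac{1 - 96 - 192}{12} \left(-11\right) - 3570 = \frac{1}{12} \left(-287\right) \left(-11\right) - 3570 = \left(- \frac{287}{12}\right) \left(-11\right) - 3570 = \frac{3157}{12} - 3570 = - \frac{39683}{12}$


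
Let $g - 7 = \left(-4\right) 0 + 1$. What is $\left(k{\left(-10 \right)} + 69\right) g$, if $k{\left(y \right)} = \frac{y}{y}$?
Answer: $560$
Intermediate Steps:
$g = 8$ ($g = 7 + \left(\left(-4\right) 0 + 1\right) = 7 + \left(0 + 1\right) = 7 + 1 = 8$)
$k{\left(y \right)} = 1$
$\left(k{\left(-10 \right)} + 69\right) g = \left(1 + 69\right) 8 = 70 \cdot 8 = 560$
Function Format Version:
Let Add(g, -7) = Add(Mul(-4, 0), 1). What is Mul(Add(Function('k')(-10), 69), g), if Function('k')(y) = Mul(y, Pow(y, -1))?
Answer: 560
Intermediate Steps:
g = 8 (g = Add(7, Add(Mul(-4, 0), 1)) = Add(7, Add(0, 1)) = Add(7, 1) = 8)
Function('k')(y) = 1
Mul(Add(Function('k')(-10), 69), g) = Mul(Add(1, 69), 8) = Mul(70, 8) = 560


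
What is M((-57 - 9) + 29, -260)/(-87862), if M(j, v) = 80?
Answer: -40/43931 ≈ -0.00091052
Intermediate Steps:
M((-57 - 9) + 29, -260)/(-87862) = 80/(-87862) = 80*(-1/87862) = -40/43931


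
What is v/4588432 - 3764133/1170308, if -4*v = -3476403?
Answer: -16254352748925/5369878677056 ≈ -3.0270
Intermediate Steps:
v = 3476403/4 (v = -¼*(-3476403) = 3476403/4 ≈ 8.6910e+5)
v/4588432 - 3764133/1170308 = (3476403/4)/4588432 - 3764133/1170308 = (3476403/4)*(1/4588432) - 3764133*1/1170308 = 3476403/18353728 - 3764133/1170308 = -16254352748925/5369878677056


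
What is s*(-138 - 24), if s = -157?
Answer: 25434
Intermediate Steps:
s*(-138 - 24) = -157*(-138 - 24) = -157*(-162) = 25434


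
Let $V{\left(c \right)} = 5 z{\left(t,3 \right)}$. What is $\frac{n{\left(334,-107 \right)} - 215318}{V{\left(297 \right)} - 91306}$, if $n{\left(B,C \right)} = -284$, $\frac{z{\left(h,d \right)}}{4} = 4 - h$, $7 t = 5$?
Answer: $\frac{754607}{319341} \approx 2.363$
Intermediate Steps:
$t = \frac{5}{7}$ ($t = \frac{1}{7} \cdot 5 = \frac{5}{7} \approx 0.71429$)
$z{\left(h,d \right)} = 16 - 4 h$ ($z{\left(h,d \right)} = 4 \left(4 - h\right) = 16 - 4 h$)
$V{\left(c \right)} = \frac{460}{7}$ ($V{\left(c \right)} = 5 \left(16 - \frac{20}{7}\right) = 5 \cdot \frac{92}{7} = \frac{460}{7}$)
$\frac{n{\left(334,-107 \right)} - 215318}{V{\left(297 \right)} - 91306} = \frac{-284 - 215318}{\frac{460}{7} - 91306} = - \frac{215602}{- \frac{638682}{7}} = \left(-215602\right) \left(- \frac{7}{638682}\right) = \frac{754607}{319341}$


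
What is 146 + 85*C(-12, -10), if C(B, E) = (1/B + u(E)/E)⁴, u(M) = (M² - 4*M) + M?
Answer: 51646749541/20736 ≈ 2.4907e+6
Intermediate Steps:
u(M) = M² - 3*M
C(B, E) = (-3 + E + 1/B)⁴ (C(B, E) = (1/B + (E*(-3 + E))/E)⁴ = (1/B + (-3 + E))⁴ = (-3 + E + 1/B)⁴)
146 + 85*C(-12, -10) = 146 + 85*((1 - 12*(-3 - 10))⁴/(-12)⁴) = 146 + 85*((1 - 12*(-13))⁴/20736) = 146 + 85*((1 + 156)⁴/20736) = 146 + 85*((1/20736)*157⁴) = 146 + 85*((1/20736)*607573201) = 146 + 85*(607573201/20736) = 146 + 51643722085/20736 = 51646749541/20736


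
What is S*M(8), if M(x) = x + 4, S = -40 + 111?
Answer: 852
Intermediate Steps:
S = 71
M(x) = 4 + x
S*M(8) = 71*(4 + 8) = 71*12 = 852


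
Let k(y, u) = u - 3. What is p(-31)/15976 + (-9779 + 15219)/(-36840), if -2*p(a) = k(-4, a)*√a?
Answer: -136/921 + 17*I*√31/15976 ≈ -0.14767 + 0.0059246*I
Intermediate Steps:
k(y, u) = -3 + u
p(a) = -√a*(-3 + a)/2 (p(a) = -(-3 + a)*√a/2 = -√a*(-3 + a)/2)
p(-31)/15976 + (-9779 + 15219)/(-36840) = (√(-31)*(3 - 1*(-31))/2)/15976 + (-9779 + 15219)/(-36840) = ((I*√31)*(3 + 31)/2)*(1/15976) + 5440*(-1/36840) = ((½)*(I*√31)*34)*(1/15976) - 136/921 = (17*I*√31)*(1/15976) - 136/921 = 17*I*√31/15976 - 136/921 = -136/921 + 17*I*√31/15976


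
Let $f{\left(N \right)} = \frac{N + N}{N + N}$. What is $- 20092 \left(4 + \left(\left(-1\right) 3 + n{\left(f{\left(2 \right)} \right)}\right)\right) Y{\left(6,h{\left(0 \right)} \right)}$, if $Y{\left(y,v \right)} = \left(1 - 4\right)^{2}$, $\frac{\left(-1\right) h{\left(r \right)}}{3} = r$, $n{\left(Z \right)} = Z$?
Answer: $-361656$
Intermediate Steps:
$f{\left(N \right)} = 1$ ($f{\left(N \right)} = \frac{2 N}{2 N} = 2 N \frac{1}{2 N} = 1$)
$h{\left(r \right)} = - 3 r$
$Y{\left(y,v \right)} = 9$ ($Y{\left(y,v \right)} = \left(-3\right)^{2} = 9$)
$- 20092 \left(4 + \left(\left(-1\right) 3 + n{\left(f{\left(2 \right)} \right)}\right)\right) Y{\left(6,h{\left(0 \right)} \right)} = - 20092 \left(4 + \left(\left(-1\right) 3 + 1\right)\right) 9 = - 20092 \left(4 + \left(-3 + 1\right)\right) 9 = - 20092 \left(4 - 2\right) 9 = - 20092 \cdot 2 \cdot 9 = \left(-20092\right) 18 = -361656$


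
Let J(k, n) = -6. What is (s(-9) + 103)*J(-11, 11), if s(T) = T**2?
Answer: -1104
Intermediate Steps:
(s(-9) + 103)*J(-11, 11) = ((-9)**2 + 103)*(-6) = (81 + 103)*(-6) = 184*(-6) = -1104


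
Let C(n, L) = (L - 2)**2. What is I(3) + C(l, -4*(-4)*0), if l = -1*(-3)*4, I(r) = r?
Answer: 7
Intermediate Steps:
l = 12 (l = 3*4 = 12)
C(n, L) = (-2 + L)**2
I(3) + C(l, -4*(-4)*0) = 3 + (-2 - 4*(-4)*0)**2 = 3 + (-2 + 16*0)**2 = 3 + (-2 + 0)**2 = 3 + (-2)**2 = 3 + 4 = 7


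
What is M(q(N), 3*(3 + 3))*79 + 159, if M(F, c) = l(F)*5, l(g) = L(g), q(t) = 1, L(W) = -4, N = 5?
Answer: -1421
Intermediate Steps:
l(g) = -4
M(F, c) = -20 (M(F, c) = -4*5 = -20)
M(q(N), 3*(3 + 3))*79 + 159 = -20*79 + 159 = -1580 + 159 = -1421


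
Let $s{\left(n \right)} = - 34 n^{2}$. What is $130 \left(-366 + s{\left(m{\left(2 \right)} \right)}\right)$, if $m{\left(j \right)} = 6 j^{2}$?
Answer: $-2593500$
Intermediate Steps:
$130 \left(-366 + s{\left(m{\left(2 \right)} \right)}\right) = 130 \left(-366 - 34 \left(6 \cdot 2^{2}\right)^{2}\right) = 130 \left(-366 - 34 \left(6 \cdot 4\right)^{2}\right) = 130 \left(-366 - 34 \cdot 24^{2}\right) = 130 \left(-366 - 19584\right) = 130 \left(-19950\right) = -2593500$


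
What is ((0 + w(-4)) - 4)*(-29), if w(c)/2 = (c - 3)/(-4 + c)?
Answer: 261/4 ≈ 65.250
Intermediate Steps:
w(c) = 2*(-3 + c)/(-4 + c) (w(c) = 2*((c - 3)/(-4 + c)) = 2*((-3 + c)/(-4 + c)) = 2*(-3 + c)/(-4 + c))
((0 + w(-4)) - 4)*(-29) = ((0 + 2*(-3 - 4)/(-4 - 4)) - 4)*(-29) = ((0 + 2*(-7)/(-8)) - 4)*(-29) = ((0 + 2*(-⅛)*(-7)) - 4)*(-29) = ((0 + 7/4) - 4)*(-29) = (7/4 - 4)*(-29) = -9/4*(-29) = 261/4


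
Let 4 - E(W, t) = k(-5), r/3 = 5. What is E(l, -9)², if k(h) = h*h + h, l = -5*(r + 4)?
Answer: 256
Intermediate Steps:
r = 15 (r = 3*5 = 15)
l = -95 (l = -5*(15 + 4) = -5*19 = -95)
k(h) = h + h² (k(h) = h² + h = h + h²)
E(W, t) = -16 (E(W, t) = 4 - (-5)*(1 - 5) = 4 - (-5)*(-4) = 4 - 1*20 = 4 - 20 = -16)
E(l, -9)² = (-16)² = 256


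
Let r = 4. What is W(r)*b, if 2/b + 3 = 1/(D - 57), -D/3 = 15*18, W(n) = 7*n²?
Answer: -97104/1301 ≈ -74.638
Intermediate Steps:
D = -810 (D = -45*18 = -3*270 = -810)
b = -867/1301 (b = 2/(-3 + 1/(-810 - 57)) = 2/(-3 + 1/(-867)) = 2/(-3 - 1/867) = 2/(-2602/867) = 2*(-867/2602) = -867/1301 ≈ -0.66641)
W(r)*b = (7*4²)*(-867/1301) = (7*16)*(-867/1301) = 112*(-867/1301) = -97104/1301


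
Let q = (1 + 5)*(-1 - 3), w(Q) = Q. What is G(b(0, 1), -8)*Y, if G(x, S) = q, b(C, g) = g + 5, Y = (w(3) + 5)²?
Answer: -1536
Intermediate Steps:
q = -24 (q = 6*(-4) = -24)
Y = 64 (Y = (3 + 5)² = 8² = 64)
b(C, g) = 5 + g
G(x, S) = -24
G(b(0, 1), -8)*Y = -24*64 = -1536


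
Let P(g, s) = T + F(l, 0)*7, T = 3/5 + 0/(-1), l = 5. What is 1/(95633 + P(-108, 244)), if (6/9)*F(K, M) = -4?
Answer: 5/477958 ≈ 1.0461e-5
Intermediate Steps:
F(K, M) = -6 (F(K, M) = (3/2)*(-4) = -6)
T = ⅗ (T = 3*(⅕) + 0*(-1) = ⅗ + 0 = ⅗ ≈ 0.60000)
P(g, s) = -207/5 (P(g, s) = ⅗ - 6*7 = ⅗ - 42 = -207/5)
1/(95633 + P(-108, 244)) = 1/(95633 - 207/5) = 1/(477958/5) = 5/477958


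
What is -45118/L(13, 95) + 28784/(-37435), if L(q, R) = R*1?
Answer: -338345362/711265 ≈ -475.70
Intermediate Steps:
L(q, R) = R
-45118/L(13, 95) + 28784/(-37435) = -45118/95 + 28784/(-37435) = -45118*1/95 + 28784*(-1/37435) = -45118/95 - 28784/37435 = -338345362/711265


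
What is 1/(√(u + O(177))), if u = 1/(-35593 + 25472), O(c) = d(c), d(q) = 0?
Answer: -I*√10121 ≈ -100.6*I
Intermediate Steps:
O(c) = 0
u = -1/10121 (u = 1/(-10121) = -1/10121 ≈ -9.8804e-5)
1/(√(u + O(177))) = 1/(√(-1/10121 + 0)) = 1/(√(-1/10121)) = 1/(I*√10121/10121) = -I*√10121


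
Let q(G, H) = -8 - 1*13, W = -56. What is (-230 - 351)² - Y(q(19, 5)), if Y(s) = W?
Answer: 337617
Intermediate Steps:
q(G, H) = -21 (q(G, H) = -8 - 13 = -21)
Y(s) = -56
(-230 - 351)² - Y(q(19, 5)) = (-230 - 351)² - 1*(-56) = (-581)² + 56 = 337561 + 56 = 337617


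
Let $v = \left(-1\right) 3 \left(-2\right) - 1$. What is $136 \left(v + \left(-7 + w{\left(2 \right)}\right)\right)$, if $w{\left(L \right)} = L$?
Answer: $0$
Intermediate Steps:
$v = 5$ ($v = \left(-3\right) \left(-2\right) - 1 = 6 - 1 = 5$)
$136 \left(v + \left(-7 + w{\left(2 \right)}\right)\right) = 136 \left(5 + \left(-7 + 2\right)\right) = 136 \left(5 - 5\right) = 136 \cdot 0 = 0$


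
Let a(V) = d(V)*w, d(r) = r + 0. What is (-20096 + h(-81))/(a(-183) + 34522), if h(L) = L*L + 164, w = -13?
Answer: -13371/36901 ≈ -0.36235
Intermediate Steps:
d(r) = r
a(V) = -13*V (a(V) = V*(-13) = -13*V)
h(L) = 164 + L² (h(L) = L² + 164 = 164 + L²)
(-20096 + h(-81))/(a(-183) + 34522) = (-20096 + (164 + (-81)²))/(-13*(-183) + 34522) = (-20096 + (164 + 6561))/(2379 + 34522) = (-20096 + 6725)/36901 = -13371*1/36901 = -13371/36901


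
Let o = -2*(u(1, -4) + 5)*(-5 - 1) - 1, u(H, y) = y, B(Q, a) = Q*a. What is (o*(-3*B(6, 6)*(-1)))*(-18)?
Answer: -21384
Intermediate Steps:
o = 11 (o = -2*(-4 + 5)*(-5 - 1) - 1 = -2*(-6) - 1 = 12 - 1 = 11)
(o*(-3*B(6, 6)*(-1)))*(-18) = (11*(-18*6*(-1)))*(-18) = (11*(-3*36*(-1)))*(-18) = (11*(-108*(-1)))*(-18) = (11*108)*(-18) = 1188*(-18) = -21384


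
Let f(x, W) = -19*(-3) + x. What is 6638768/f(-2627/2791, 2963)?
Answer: 4632200372/39115 ≈ 1.1843e+5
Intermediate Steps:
f(x, W) = 57 + x
6638768/f(-2627/2791, 2963) = 6638768/(57 - 2627/2791) = 6638768/(156460/2791) = 6638768*(2791/156460) = 4632200372/39115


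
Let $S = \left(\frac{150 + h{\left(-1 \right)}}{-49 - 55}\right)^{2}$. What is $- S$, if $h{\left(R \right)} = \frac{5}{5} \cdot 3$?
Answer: $- \frac{23409}{10816} \approx -2.1643$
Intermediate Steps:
$h{\left(R \right)} = 3$ ($h{\left(R \right)} = 5 \cdot \frac{1}{5} \cdot 3 = 1 \cdot 3 = 3$)
$S = \frac{23409}{10816}$ ($S = \left(\frac{150 + 3}{-49 - 55}\right)^{2} = \left(\frac{153}{-104}\right)^{2} = \left(153 \left(- \frac{1}{104}\right)\right)^{2} = \left(- \frac{153}{104}\right)^{2} = \frac{23409}{10816} \approx 2.1643$)
$- S = \left(-1\right) \frac{23409}{10816} = - \frac{23409}{10816}$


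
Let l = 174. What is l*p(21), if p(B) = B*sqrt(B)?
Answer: 3654*sqrt(21) ≈ 16745.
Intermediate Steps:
p(B) = B**(3/2)
l*p(21) = 174*21**(3/2) = 174*(21*sqrt(21)) = 3654*sqrt(21)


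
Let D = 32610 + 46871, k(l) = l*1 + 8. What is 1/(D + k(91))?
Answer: 1/79580 ≈ 1.2566e-5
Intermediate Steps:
k(l) = 8 + l (k(l) = l + 8 = 8 + l)
D = 79481
1/(D + k(91)) = 1/(79481 + (8 + 91)) = 1/(79481 + 99) = 1/79580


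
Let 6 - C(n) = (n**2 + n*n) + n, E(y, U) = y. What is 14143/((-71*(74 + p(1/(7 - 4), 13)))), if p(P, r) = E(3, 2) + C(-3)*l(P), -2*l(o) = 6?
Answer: -14143/7384 ≈ -1.9154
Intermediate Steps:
C(n) = 6 - n - 2*n**2 (C(n) = 6 - ((n**2 + n*n) + n) = 6 - ((n**2 + n**2) + n) = 6 - (2*n**2 + n) = 6 - (n + 2*n**2) = 6 + (-n - 2*n**2) = 6 - n - 2*n**2)
l(o) = -3 (l(o) = -1/2*6 = -3)
p(P, r) = 30 (p(P, r) = 3 + (6 - 1*(-3) - 2*(-3)**2)*(-3) = 3 + (6 + 3 - 2*9)*(-3) = 3 + (6 + 3 - 18)*(-3) = 3 - 9*(-3) = 3 + 27 = 30)
14143/((-71*(74 + p(1/(7 - 4), 13)))) = 14143/((-71*(74 + 30))) = 14143/((-71*104)) = 14143/(-7384) = 14143*(-1/7384) = -14143/7384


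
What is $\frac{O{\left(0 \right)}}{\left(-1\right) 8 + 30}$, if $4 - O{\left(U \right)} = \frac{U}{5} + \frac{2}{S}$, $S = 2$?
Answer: $\frac{3}{22} \approx 0.13636$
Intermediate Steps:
$O{\left(U \right)} = 3 - \frac{U}{5}$ ($O{\left(U \right)} = 4 - \left(\frac{U}{5} + \frac{2}{2}\right) = 4 - \left(U \frac{1}{5} + 2 \cdot \frac{1}{2}\right) = 4 - \left(\frac{U}{5} + 1\right) = 4 - \left(1 + \frac{U}{5}\right) = 3 - \frac{U}{5}$)
$\frac{O{\left(0 \right)}}{\left(-1\right) 8 + 30} = \frac{3 - 0}{\left(-1\right) 8 + 30} = \frac{3 + 0}{-8 + 30} = \frac{1}{22} \cdot 3 = \frac{3}{22}$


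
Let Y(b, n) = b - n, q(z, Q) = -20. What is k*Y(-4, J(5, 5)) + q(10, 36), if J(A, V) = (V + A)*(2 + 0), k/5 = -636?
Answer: 76300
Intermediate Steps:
k = -3180 (k = 5*(-636) = -3180)
J(A, V) = 2*A + 2*V (J(A, V) = (A + V)*2 = 2*A + 2*V)
k*Y(-4, J(5, 5)) + q(10, 36) = -3180*(-4 - (2*5 + 2*5)) - 20 = -3180*(-4 - (10 + 10)) - 20 = -3180*(-4 - 1*20) - 20 = -3180*(-4 - 20) - 20 = -3180*(-24) - 20 = 76320 - 20 = 76300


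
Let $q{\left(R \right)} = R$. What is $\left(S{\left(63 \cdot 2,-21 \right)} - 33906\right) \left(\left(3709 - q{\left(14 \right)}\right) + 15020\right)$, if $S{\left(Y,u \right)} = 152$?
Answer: $-631706110$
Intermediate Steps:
$\left(S{\left(63 \cdot 2,-21 \right)} - 33906\right) \left(\left(3709 - q{\left(14 \right)}\right) + 15020\right) = \left(152 - 33906\right) \left(\left(3709 - 14\right) + 15020\right) = - 33754 \left(\left(3709 - 14\right) + 15020\right) = - 33754 \left(3695 + 15020\right) = \left(-33754\right) 18715 = -631706110$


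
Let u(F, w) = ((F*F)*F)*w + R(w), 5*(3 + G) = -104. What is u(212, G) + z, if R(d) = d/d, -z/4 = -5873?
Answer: -1133729767/5 ≈ -2.2675e+8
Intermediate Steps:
z = 23492 (z = -4*(-5873) = 23492)
R(d) = 1
G = -119/5 (G = -3 + (⅕)*(-104) = -3 - 104/5 = -119/5 ≈ -23.800)
u(F, w) = 1 + w*F³ (u(F, w) = ((F*F)*F)*w + 1 = (F²*F)*w + 1 = F³*w + 1 = w*F³ + 1 = 1 + w*F³)
u(212, G) + z = (1 - 119/5*212³) + 23492 = (1 - 119/5*9528128) + 23492 = (1 - 1133847232/5) + 23492 = -1133847227/5 + 23492 = -1133729767/5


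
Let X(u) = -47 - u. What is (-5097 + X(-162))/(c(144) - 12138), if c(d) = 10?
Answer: 2491/6064 ≈ 0.41078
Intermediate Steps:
(-5097 + X(-162))/(c(144) - 12138) = (-5097 + (-47 - 1*(-162)))/(10 - 12138) = (-5097 + (-47 + 162))/(-12128) = (-5097 + 115)*(-1/12128) = -4982*(-1/12128) = 2491/6064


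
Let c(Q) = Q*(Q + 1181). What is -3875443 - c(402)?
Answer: -4511809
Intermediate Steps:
c(Q) = Q*(1181 + Q)
-3875443 - c(402) = -3875443 - 402*(1181 + 402) = -3875443 - 402*1583 = -3875443 - 1*636366 = -3875443 - 636366 = -4511809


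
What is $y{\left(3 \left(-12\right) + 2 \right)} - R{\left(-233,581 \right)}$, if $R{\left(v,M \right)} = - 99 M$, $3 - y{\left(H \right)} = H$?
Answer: $57556$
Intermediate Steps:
$y{\left(H \right)} = 3 - H$
$y{\left(3 \left(-12\right) + 2 \right)} - R{\left(-233,581 \right)} = \left(3 - \left(3 \left(-12\right) + 2\right)\right) - \left(-99\right) 581 = \left(3 - \left(-36 + 2\right)\right) - -57519 = \left(3 - -34\right) + 57519 = \left(3 + 34\right) + 57519 = 37 + 57519 = 57556$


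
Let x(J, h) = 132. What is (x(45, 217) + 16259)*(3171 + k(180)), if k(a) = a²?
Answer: 583044261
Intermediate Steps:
(x(45, 217) + 16259)*(3171 + k(180)) = (132 + 16259)*(3171 + 180²) = 16391*(3171 + 32400) = 16391*35571 = 583044261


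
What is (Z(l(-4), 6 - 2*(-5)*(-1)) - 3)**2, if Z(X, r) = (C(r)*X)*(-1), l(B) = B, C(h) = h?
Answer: 361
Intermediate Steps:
Z(X, r) = -X*r (Z(X, r) = (r*X)*(-1) = (X*r)*(-1) = -X*r)
(Z(l(-4), 6 - 2*(-5)*(-1)) - 3)**2 = (-1*(-4)*(6 - 2*(-5)*(-1)) - 3)**2 = (-1*(-4)*(6 + 10*(-1)) - 3)**2 = (-1*(-4)*(6 - 10) - 3)**2 = (-1*(-4)*(-4) - 3)**2 = (-16 - 3)**2 = (-19)**2 = 361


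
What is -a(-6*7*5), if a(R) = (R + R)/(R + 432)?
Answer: 70/37 ≈ 1.8919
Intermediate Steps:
a(R) = 2*R/(432 + R) (a(R) = (2*R)/(432 + R) = 2*R/(432 + R))
-a(-6*7*5) = -2*-6*7*5/(432 - 6*7*5) = -2*(-42*5)/(432 - 42*5) = -2*(-210)/(432 - 210) = -2*(-210)/222 = -1*(-70/37) = 70/37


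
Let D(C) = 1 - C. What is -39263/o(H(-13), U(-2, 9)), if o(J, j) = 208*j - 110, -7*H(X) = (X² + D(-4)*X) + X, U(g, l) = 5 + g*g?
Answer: -39263/1762 ≈ -22.283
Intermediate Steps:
U(g, l) = 5 + g²
H(X) = -6*X/7 - X²/7 (H(X) = -((X² + (1 - 1*(-4))*X) + X)/7 = -((X² + (1 + 4)*X) + X)/7 = -((X² + 5*X) + X)/7 = -(X² + 6*X)/7 = -6*X/7 - X²/7)
o(J, j) = -110 + 208*j
-39263/o(H(-13), U(-2, 9)) = -39263/(-110 + 208*(5 + (-2)²)) = -39263/(-110 + 208*(5 + 4)) = -39263/(-110 + 208*9) = -39263/(-110 + 1872) = -39263/1762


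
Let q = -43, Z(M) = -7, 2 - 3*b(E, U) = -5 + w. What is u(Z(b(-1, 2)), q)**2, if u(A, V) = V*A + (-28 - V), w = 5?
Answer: 99856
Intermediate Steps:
b(E, U) = 2/3 (b(E, U) = 2/3 - (-5 + 5)/3 = 2/3 - 1/3*0 = 2/3 + 0 = 2/3)
u(A, V) = -28 - V + A*V (u(A, V) = A*V + (-28 - V) = -28 - V + A*V)
u(Z(b(-1, 2)), q)**2 = (-28 - 1*(-43) - 7*(-43))**2 = (-28 + 43 + 301)**2 = 316**2 = 99856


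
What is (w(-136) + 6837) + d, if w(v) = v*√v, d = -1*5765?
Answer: 1072 - 272*I*√34 ≈ 1072.0 - 1586.0*I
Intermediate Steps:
d = -5765
w(v) = v^(3/2)
(w(-136) + 6837) + d = ((-136)^(3/2) + 6837) - 5765 = (-272*I*√34 + 6837) - 5765 = (6837 - 272*I*√34) - 5765 = 1072 - 272*I*√34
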